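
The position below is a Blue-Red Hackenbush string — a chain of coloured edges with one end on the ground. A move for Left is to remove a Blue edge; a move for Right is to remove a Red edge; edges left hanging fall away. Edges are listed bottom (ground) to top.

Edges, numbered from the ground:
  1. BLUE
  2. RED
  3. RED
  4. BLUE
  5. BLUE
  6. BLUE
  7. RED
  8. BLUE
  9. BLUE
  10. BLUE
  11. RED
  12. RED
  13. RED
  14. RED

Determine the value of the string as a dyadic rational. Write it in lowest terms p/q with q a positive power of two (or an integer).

value_1 [B]  L=[0]  R=[(no moves)]  gives 1
value_2 [BR]  L=[0]  R=[1]  gives 1/2
value_3 [BRR]  L=[0]  R=[1/2 1]  gives 1/4
value_4 [BRRB]  L=[0 1/4]  R=[1/2 1]  gives 3/8
value_5 [BRRBB]  L=[0 1/4 3/8]  R=[1/2 1]  gives 7/16
value_6 [BRRBBB]  L=[0 1/4 3/8 7/16]  R=[1/2 1]  gives 15/32
value_7 [BRRBBBR]  L=[0 1/4 3/8 7/16]  R=[15/32 1/2 1]  gives 29/64
value_8 [BRRBBBRB]  L=[0 1/4 3/8 7/16 29/64]  R=[15/32 1/2 1]  gives 59/128
value_9 [BRRBBBRBB]  L=[0 1/4 3/8 7/16 29/64 59/128]  R=[15/32 1/2 1]  gives 119/256
value_10 [BRRBBBRBBB]  L=[0 1/4 3/8 7/16 29/64 59/128 119/256]  R=[15/32 1/2 1]  gives 239/512
value_11 [BRRBBBRBBBR]  L=[0 1/4 3/8 7/16 29/64 59/128 119/256]  R=[239/512 15/32 1/2 1]  gives 477/1024
value_12 [BRRBBBRBBBRR]  L=[0 1/4 3/8 7/16 29/64 59/128 119/256]  R=[477/1024 239/512 15/32 1/2 1]  gives 953/2048
value_13 [BRRBBBRBBBRRR]  L=[0 1/4 3/8 7/16 29/64 59/128 119/256]  R=[953/2048 477/1024 239/512 15/32 1/2 1]  gives 1905/4096
value_14 [BRRBBBRBBBRRRR]  L=[0 1/4 3/8 7/16 29/64 59/128 119/256]  R=[1905/4096 953/2048 477/1024 239/512 15/32 1/2 1]  gives 3809/8192

3809/8192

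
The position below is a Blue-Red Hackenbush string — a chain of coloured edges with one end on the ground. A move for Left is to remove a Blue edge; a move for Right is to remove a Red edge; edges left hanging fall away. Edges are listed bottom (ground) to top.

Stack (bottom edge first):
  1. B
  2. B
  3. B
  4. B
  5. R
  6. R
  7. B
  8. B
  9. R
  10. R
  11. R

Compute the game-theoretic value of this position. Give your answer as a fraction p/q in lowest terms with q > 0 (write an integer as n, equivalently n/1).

Build v(s[:k]) for k = 1..11, string s = B B B B R R B B R R R.
step 1: add B to get B; options L={ 0 } R={  } => 1
step 2: add B to get BB; options L={ 0,1 } R={  } => 2
step 3: add B to get BBB; options L={ 0,1,2 } R={  } => 3
step 4: add B to get BBBB; options L={ 0,1,2,3 } R={  } => 4
step 5: add R to get BBBBR; options L={ 0,1,2,3 } R={ 4 } => 7/2
step 6: add R to get BBBBRR; options L={ 0,1,2,3 } R={ 7/2,4 } => 13/4
step 7: add B to get BBBBRRB; options L={ 0,1,2,3,13/4 } R={ 7/2,4 } => 27/8
step 8: add B to get BBBBRRBB; options L={ 0,1,2,3,13/4,27/8 } R={ 7/2,4 } => 55/16
step 9: add R to get BBBBRRBBR; options L={ 0,1,2,3,13/4,27/8 } R={ 55/16,7/2,4 } => 109/32
step 10: add R to get BBBBRRBBRR; options L={ 0,1,2,3,13/4,27/8 } R={ 109/32,55/16,7/2,4 } => 217/64
step 11: add R to get BBBBRRBBRRR; options L={ 0,1,2,3,13/4,27/8 } R={ 217/64,109/32,55/16,7/2,4 } => 433/128

433/128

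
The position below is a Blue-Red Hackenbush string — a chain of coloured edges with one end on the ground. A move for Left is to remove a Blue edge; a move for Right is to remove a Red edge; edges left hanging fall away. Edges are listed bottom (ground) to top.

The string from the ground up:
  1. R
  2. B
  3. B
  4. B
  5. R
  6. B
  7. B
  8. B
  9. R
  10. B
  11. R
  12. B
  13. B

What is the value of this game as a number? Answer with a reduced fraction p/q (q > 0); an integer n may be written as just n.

-553/4096

Build G(s[:k]) for k = 1..13, string s = R B B B R B B B R B R B B.
edge 1 of 13 (R): {  | 0 } — -1
edge 2 of 13 (B): { -1 | 0 } — -1/2
edge 3 of 13 (B): { -1, -1/2 | 0 } — -1/4
edge 4 of 13 (B): { -1, -1/2, -1/4 | 0 } — -1/8
edge 5 of 13 (R): { -1, -1/2, -1/4 | -1/8, 0 } — -3/16
edge 6 of 13 (B): { -1, -1/2, -1/4, -3/16 | -1/8, 0 } — -5/32
edge 7 of 13 (B): { -1, -1/2, -1/4, -3/16, -5/32 | -1/8, 0 } — -9/64
edge 8 of 13 (B): { -1, -1/2, -1/4, -3/16, -5/32, -9/64 | -1/8, 0 } — -17/128
edge 9 of 13 (R): { -1, -1/2, -1/4, -3/16, -5/32, -9/64 | -17/128, -1/8, 0 } — -35/256
edge 10 of 13 (B): { -1, -1/2, -1/4, -3/16, -5/32, -9/64, -35/256 | -17/128, -1/8, 0 } — -69/512
edge 11 of 13 (R): { -1, -1/2, -1/4, -3/16, -5/32, -9/64, -35/256 | -69/512, -17/128, -1/8, 0 } — -139/1024
edge 12 of 13 (B): { -1, -1/2, -1/4, -3/16, -5/32, -9/64, -35/256, -139/1024 | -69/512, -17/128, -1/8, 0 } — -277/2048
edge 13 of 13 (B): { -1, -1/2, -1/4, -3/16, -5/32, -9/64, -35/256, -139/1024, -277/2048 | -69/512, -17/128, -1/8, 0 } — -553/4096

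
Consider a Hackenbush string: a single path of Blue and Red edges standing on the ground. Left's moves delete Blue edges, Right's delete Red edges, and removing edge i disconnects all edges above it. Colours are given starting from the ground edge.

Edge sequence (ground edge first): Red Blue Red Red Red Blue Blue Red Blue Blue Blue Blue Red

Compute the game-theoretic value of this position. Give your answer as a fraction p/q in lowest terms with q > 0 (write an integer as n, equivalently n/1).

-3651/4096

1 of 13 · R · max L −∞ · min R 0 — -1
2 of 13 · RB · max L -1 · min R 0 — -1/2
3 of 13 · RBR · max L -1 · min R -1/2 — -3/4
4 of 13 · RBRR · max L -1 · min R -3/4 — -7/8
5 of 13 · RBRRR · max L -1 · min R -7/8 — -15/16
6 of 13 · RBRRRB · max L -15/16 · min R -7/8 — -29/32
7 of 13 · RBRRRBB · max L -29/32 · min R -7/8 — -57/64
8 of 13 · RBRRRBBR · max L -29/32 · min R -57/64 — -115/128
9 of 13 · RBRRRBBRB · max L -115/128 · min R -57/64 — -229/256
10 of 13 · RBRRRBBRBB · max L -229/256 · min R -57/64 — -457/512
11 of 13 · RBRRRBBRBBB · max L -457/512 · min R -57/64 — -913/1024
12 of 13 · RBRRRBBRBBBB · max L -913/1024 · min R -57/64 — -1825/2048
13 of 13 · RBRRRBBRBBBBR · max L -913/1024 · min R -1825/2048 — -3651/4096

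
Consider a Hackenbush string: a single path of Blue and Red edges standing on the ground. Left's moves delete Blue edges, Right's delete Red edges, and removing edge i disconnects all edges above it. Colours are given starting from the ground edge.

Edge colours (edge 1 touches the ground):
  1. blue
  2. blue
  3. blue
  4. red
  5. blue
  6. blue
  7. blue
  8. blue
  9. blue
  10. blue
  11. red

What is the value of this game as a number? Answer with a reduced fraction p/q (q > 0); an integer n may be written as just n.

765/256

Recurse on prefixes of the 11-edge string blue blue blue red blue blue blue blue blue blue red:
val_1 [b]  L=[0]  R=[(no moves)]  = 1
val_2 [bb]  L=[0 1]  R=[(no moves)]  = 2
val_3 [bbb]  L=[0 1 2]  R=[(no moves)]  = 3
val_4 [bbbr]  L=[0 1 2]  R=[3]  = 5/2
val_5 [bbbrb]  L=[0 1 2 5/2]  R=[3]  = 11/4
val_6 [bbbrbb]  L=[0 1 2 5/2 11/4]  R=[3]  = 23/8
val_7 [bbbrbbb]  L=[0 1 2 5/2 11/4 23/8]  R=[3]  = 47/16
val_8 [bbbrbbbb]  L=[0 1 2 5/2 11/4 23/8 47/16]  R=[3]  = 95/32
val_9 [bbbrbbbbb]  L=[0 1 2 5/2 11/4 23/8 47/16 95/32]  R=[3]  = 191/64
val_10 [bbbrbbbbbb]  L=[0 1 2 5/2 11/4 23/8 47/16 95/32 191/64]  R=[3]  = 383/128
val_11 [bbbrbbbbbbr]  L=[0 1 2 5/2 11/4 23/8 47/16 95/32 191/64]  R=[383/128 3]  = 765/256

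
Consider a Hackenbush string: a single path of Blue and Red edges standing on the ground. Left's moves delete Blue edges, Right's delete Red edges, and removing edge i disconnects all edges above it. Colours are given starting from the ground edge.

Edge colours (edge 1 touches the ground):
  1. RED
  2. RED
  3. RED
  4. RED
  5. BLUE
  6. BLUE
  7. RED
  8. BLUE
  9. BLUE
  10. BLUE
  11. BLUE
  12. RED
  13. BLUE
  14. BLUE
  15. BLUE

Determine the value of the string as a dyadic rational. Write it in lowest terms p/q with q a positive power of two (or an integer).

-6673/2048

edge 1 of 15 (RED): { — | 0 } -> -1
edge 2 of 15 (RED): { — | -1, 0 } -> -2
edge 3 of 15 (RED): { — | -2, -1, 0 } -> -3
edge 4 of 15 (RED): { — | -3, -2, -1, 0 } -> -4
edge 5 of 15 (BLUE): { -4 | -3, -2, -1, 0 } -> -7/2
edge 6 of 15 (BLUE): { -4, -7/2 | -3, -2, -1, 0 } -> -13/4
edge 7 of 15 (RED): { -4, -7/2 | -13/4, -3, -2, -1, 0 } -> -27/8
edge 8 of 15 (BLUE): { -4, -7/2, -27/8 | -13/4, -3, -2, -1, 0 } -> -53/16
edge 9 of 15 (BLUE): { -4, -7/2, -27/8, -53/16 | -13/4, -3, -2, -1, 0 } -> -105/32
edge 10 of 15 (BLUE): { -4, -7/2, -27/8, -53/16, -105/32 | -13/4, -3, -2, -1, 0 } -> -209/64
edge 11 of 15 (BLUE): { -4, -7/2, -27/8, -53/16, -105/32, -209/64 | -13/4, -3, -2, -1, 0 } -> -417/128
edge 12 of 15 (RED): { -4, -7/2, -27/8, -53/16, -105/32, -209/64 | -417/128, -13/4, -3, -2, -1, 0 } -> -835/256
edge 13 of 15 (BLUE): { -4, -7/2, -27/8, -53/16, -105/32, -209/64, -835/256 | -417/128, -13/4, -3, -2, -1, 0 } -> -1669/512
edge 14 of 15 (BLUE): { -4, -7/2, -27/8, -53/16, -105/32, -209/64, -835/256, -1669/512 | -417/128, -13/4, -3, -2, -1, 0 } -> -3337/1024
edge 15 of 15 (BLUE): { -4, -7/2, -27/8, -53/16, -105/32, -209/64, -835/256, -1669/512, -3337/1024 | -417/128, -13/4, -3, -2, -1, 0 } -> -6673/2048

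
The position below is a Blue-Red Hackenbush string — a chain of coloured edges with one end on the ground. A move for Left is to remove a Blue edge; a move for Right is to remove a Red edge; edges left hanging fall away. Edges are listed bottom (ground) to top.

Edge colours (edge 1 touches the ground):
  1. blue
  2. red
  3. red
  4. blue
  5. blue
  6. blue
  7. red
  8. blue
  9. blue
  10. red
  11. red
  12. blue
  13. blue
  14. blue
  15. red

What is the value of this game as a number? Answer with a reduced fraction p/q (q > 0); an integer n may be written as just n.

7581/16384

Prefix values for blue red red blue blue blue red blue blue red red blue blue blue red via {L|R} + simplicity:
edge 1 of 15 (blue): { 0 | ∅ } = 1
edge 2 of 15 (red): { 0 | 1 } = 1/2
edge 3 of 15 (red): { 0 | 1/2, 1 } = 1/4
edge 4 of 15 (blue): { 0, 1/4 | 1/2, 1 } = 3/8
edge 5 of 15 (blue): { 0, 1/4, 3/8 | 1/2, 1 } = 7/16
edge 6 of 15 (blue): { 0, 1/4, 3/8, 7/16 | 1/2, 1 } = 15/32
edge 7 of 15 (red): { 0, 1/4, 3/8, 7/16 | 15/32, 1/2, 1 } = 29/64
edge 8 of 15 (blue): { 0, 1/4, 3/8, 7/16, 29/64 | 15/32, 1/2, 1 } = 59/128
edge 9 of 15 (blue): { 0, 1/4, 3/8, 7/16, 29/64, 59/128 | 15/32, 1/2, 1 } = 119/256
edge 10 of 15 (red): { 0, 1/4, 3/8, 7/16, 29/64, 59/128 | 119/256, 15/32, 1/2, 1 } = 237/512
edge 11 of 15 (red): { 0, 1/4, 3/8, 7/16, 29/64, 59/128 | 237/512, 119/256, 15/32, 1/2, 1 } = 473/1024
edge 12 of 15 (blue): { 0, 1/4, 3/8, 7/16, 29/64, 59/128, 473/1024 | 237/512, 119/256, 15/32, 1/2, 1 } = 947/2048
edge 13 of 15 (blue): { 0, 1/4, 3/8, 7/16, 29/64, 59/128, 473/1024, 947/2048 | 237/512, 119/256, 15/32, 1/2, 1 } = 1895/4096
edge 14 of 15 (blue): { 0, 1/4, 3/8, 7/16, 29/64, 59/128, 473/1024, 947/2048, 1895/4096 | 237/512, 119/256, 15/32, 1/2, 1 } = 3791/8192
edge 15 of 15 (red): { 0, 1/4, 3/8, 7/16, 29/64, 59/128, 473/1024, 947/2048, 1895/4096 | 3791/8192, 237/512, 119/256, 15/32, 1/2, 1 } = 7581/16384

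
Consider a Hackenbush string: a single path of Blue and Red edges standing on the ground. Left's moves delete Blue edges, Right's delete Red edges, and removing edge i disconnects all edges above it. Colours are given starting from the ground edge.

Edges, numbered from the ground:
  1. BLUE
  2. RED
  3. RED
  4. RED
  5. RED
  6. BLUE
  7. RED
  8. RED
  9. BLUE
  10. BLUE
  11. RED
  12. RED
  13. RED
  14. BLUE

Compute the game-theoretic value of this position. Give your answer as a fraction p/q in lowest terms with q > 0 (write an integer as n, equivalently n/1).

val(B) = { 0 | none } ⇒ 1
val(BR) = { 0 | 1 } ⇒ 1/2
val(BRR) = { 0 | 1/2 1 } ⇒ 1/4
val(BRRR) = { 0 | 1/4 1/2 1 } ⇒ 1/8
val(BRRRR) = { 0 | 1/8 1/4 1/2 1 } ⇒ 1/16
val(BRRRRB) = { 0 1/16 | 1/8 1/4 1/2 1 } ⇒ 3/32
val(BRRRRBR) = { 0 1/16 | 3/32 1/8 1/4 1/2 1 } ⇒ 5/64
val(BRRRRBRR) = { 0 1/16 | 5/64 3/32 1/8 1/4 1/2 1 } ⇒ 9/128
val(BRRRRBRRB) = { 0 1/16 9/128 | 5/64 3/32 1/8 1/4 1/2 1 } ⇒ 19/256
val(BRRRRBRRBB) = { 0 1/16 9/128 19/256 | 5/64 3/32 1/8 1/4 1/2 1 } ⇒ 39/512
val(BRRRRBRRBBR) = { 0 1/16 9/128 19/256 | 39/512 5/64 3/32 1/8 1/4 1/2 1 } ⇒ 77/1024
val(BRRRRBRRBBRR) = { 0 1/16 9/128 19/256 | 77/1024 39/512 5/64 3/32 1/8 1/4 1/2 1 } ⇒ 153/2048
val(BRRRRBRRBBRRR) = { 0 1/16 9/128 19/256 | 153/2048 77/1024 39/512 5/64 3/32 1/8 1/4 1/2 1 } ⇒ 305/4096
val(BRRRRBRRBBRRRB) = { 0 1/16 9/128 19/256 305/4096 | 153/2048 77/1024 39/512 5/64 3/32 1/8 1/4 1/2 1 } ⇒ 611/8192

611/8192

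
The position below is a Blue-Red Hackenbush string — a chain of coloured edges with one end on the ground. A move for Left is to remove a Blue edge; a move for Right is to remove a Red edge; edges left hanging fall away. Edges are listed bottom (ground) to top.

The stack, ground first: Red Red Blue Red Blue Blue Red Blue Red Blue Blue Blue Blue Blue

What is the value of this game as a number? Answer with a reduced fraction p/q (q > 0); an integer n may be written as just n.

Prefix values for Red Red Blue Red Blue Blue Red Blue Red Blue Blue Blue Blue Blue via {L|R} + simplicity:
step 1: add Red to get R; options L={ ∅ } R={ 0 } gives -1
step 2: add Red to get RR; options L={ ∅ } R={ -1 0 } gives -2
step 3: add Blue to get RRB; options L={ -2 } R={ -1 0 } gives -3/2
step 4: add Red to get RRBR; options L={ -2 } R={ -3/2 -1 0 } gives -7/4
step 5: add Blue to get RRBRB; options L={ -2 -7/4 } R={ -3/2 -1 0 } gives -13/8
step 6: add Blue to get RRBRBB; options L={ -2 -7/4 -13/8 } R={ -3/2 -1 0 } gives -25/16
step 7: add Red to get RRBRBBR; options L={ -2 -7/4 -13/8 } R={ -25/16 -3/2 -1 0 } gives -51/32
step 8: add Blue to get RRBRBBRB; options L={ -2 -7/4 -13/8 -51/32 } R={ -25/16 -3/2 -1 0 } gives -101/64
step 9: add Red to get RRBRBBRBR; options L={ -2 -7/4 -13/8 -51/32 } R={ -101/64 -25/16 -3/2 -1 0 } gives -203/128
step 10: add Blue to get RRBRBBRBRB; options L={ -2 -7/4 -13/8 -51/32 -203/128 } R={ -101/64 -25/16 -3/2 -1 0 } gives -405/256
step 11: add Blue to get RRBRBBRBRBB; options L={ -2 -7/4 -13/8 -51/32 -203/128 -405/256 } R={ -101/64 -25/16 -3/2 -1 0 } gives -809/512
step 12: add Blue to get RRBRBBRBRBBB; options L={ -2 -7/4 -13/8 -51/32 -203/128 -405/256 -809/512 } R={ -101/64 -25/16 -3/2 -1 0 } gives -1617/1024
step 13: add Blue to get RRBRBBRBRBBBB; options L={ -2 -7/4 -13/8 -51/32 -203/128 -405/256 -809/512 -1617/1024 } R={ -101/64 -25/16 -3/2 -1 0 } gives -3233/2048
step 14: add Blue to get RRBRBBRBRBBBBB; options L={ -2 -7/4 -13/8 -51/32 -203/128 -405/256 -809/512 -1617/1024 -3233/2048 } R={ -101/64 -25/16 -3/2 -1 0 } gives -6465/4096

-6465/4096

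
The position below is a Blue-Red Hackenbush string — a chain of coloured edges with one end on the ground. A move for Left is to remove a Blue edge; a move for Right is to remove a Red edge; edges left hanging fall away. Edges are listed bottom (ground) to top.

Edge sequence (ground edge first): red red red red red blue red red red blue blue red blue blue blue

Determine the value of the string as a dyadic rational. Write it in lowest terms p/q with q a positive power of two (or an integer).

-5009/1024

Prefix values for red red red red red blue red red red blue blue red blue blue blue via {L|R} + simplicity:
r: Left { none }, Right { 0 } gives simplest -1
rr: Left { none }, Right { -1,0 } gives simplest -2
rrr: Left { none }, Right { -2,-1,0 } gives simplest -3
rrrr: Left { none }, Right { -3,-2,-1,0 } gives simplest -4
rrrrr: Left { none }, Right { -4,-3,-2,-1,0 } gives simplest -5
rrrrrb: Left { -5 }, Right { -4,-3,-2,-1,0 } gives simplest -9/2
rrrrrbr: Left { -5 }, Right { -9/2,-4,-3,-2,-1,0 } gives simplest -19/4
rrrrrbrr: Left { -5 }, Right { -19/4,-9/2,-4,-3,-2,-1,0 } gives simplest -39/8
rrrrrbrrr: Left { -5 }, Right { -39/8,-19/4,-9/2,-4,-3,-2,-1,0 } gives simplest -79/16
rrrrrbrrrb: Left { -5,-79/16 }, Right { -39/8,-19/4,-9/2,-4,-3,-2,-1,0 } gives simplest -157/32
rrrrrbrrrbb: Left { -5,-79/16,-157/32 }, Right { -39/8,-19/4,-9/2,-4,-3,-2,-1,0 } gives simplest -313/64
rrrrrbrrrbbr: Left { -5,-79/16,-157/32 }, Right { -313/64,-39/8,-19/4,-9/2,-4,-3,-2,-1,0 } gives simplest -627/128
rrrrrbrrrbbrb: Left { -5,-79/16,-157/32,-627/128 }, Right { -313/64,-39/8,-19/4,-9/2,-4,-3,-2,-1,0 } gives simplest -1253/256
rrrrrbrrrbbrbb: Left { -5,-79/16,-157/32,-627/128,-1253/256 }, Right { -313/64,-39/8,-19/4,-9/2,-4,-3,-2,-1,0 } gives simplest -2505/512
rrrrrbrrrbbrbbb: Left { -5,-79/16,-157/32,-627/128,-1253/256,-2505/512 }, Right { -313/64,-39/8,-19/4,-9/2,-4,-3,-2,-1,0 } gives simplest -5009/1024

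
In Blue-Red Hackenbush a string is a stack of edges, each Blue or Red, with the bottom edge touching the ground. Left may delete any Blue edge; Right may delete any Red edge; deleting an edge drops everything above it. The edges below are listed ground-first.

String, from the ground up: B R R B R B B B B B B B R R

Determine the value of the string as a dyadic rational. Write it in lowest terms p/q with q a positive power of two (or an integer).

3065/8192

Build g(s[:k]) for k = 1..14, string s = B R R B R B B B B B B B R R.
1 of 14 · B · max L 0 · min R +∞ => 1
2 of 14 · BR · max L 0 · min R 1 => 1/2
3 of 14 · BRR · max L 0 · min R 1/2 => 1/4
4 of 14 · BRRB · max L 1/4 · min R 1/2 => 3/8
5 of 14 · BRRBR · max L 1/4 · min R 3/8 => 5/16
6 of 14 · BRRBRB · max L 5/16 · min R 3/8 => 11/32
7 of 14 · BRRBRBB · max L 11/32 · min R 3/8 => 23/64
8 of 14 · BRRBRBBB · max L 23/64 · min R 3/8 => 47/128
9 of 14 · BRRBRBBBB · max L 47/128 · min R 3/8 => 95/256
10 of 14 · BRRBRBBBBB · max L 95/256 · min R 3/8 => 191/512
11 of 14 · BRRBRBBBBBB · max L 191/512 · min R 3/8 => 383/1024
12 of 14 · BRRBRBBBBBBB · max L 383/1024 · min R 3/8 => 767/2048
13 of 14 · BRRBRBBBBBBBR · max L 383/1024 · min R 767/2048 => 1533/4096
14 of 14 · BRRBRBBBBBBBRR · max L 383/1024 · min R 1533/4096 => 3065/8192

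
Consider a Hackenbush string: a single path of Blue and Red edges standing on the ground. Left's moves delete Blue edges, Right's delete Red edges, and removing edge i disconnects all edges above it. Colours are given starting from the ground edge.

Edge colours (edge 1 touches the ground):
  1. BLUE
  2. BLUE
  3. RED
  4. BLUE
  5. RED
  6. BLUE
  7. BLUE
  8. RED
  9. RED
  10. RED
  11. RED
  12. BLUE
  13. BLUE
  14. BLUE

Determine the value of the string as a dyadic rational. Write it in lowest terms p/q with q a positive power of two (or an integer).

val_1 [B]  L=[0]  R=[]  => 1
val_2 [BB]  L=[0, 1]  R=[]  => 2
val_3 [BBR]  L=[0, 1]  R=[2]  => 3/2
val_4 [BBRB]  L=[0, 1, 3/2]  R=[2]  => 7/4
val_5 [BBRBR]  L=[0, 1, 3/2]  R=[7/4, 2]  => 13/8
val_6 [BBRBRB]  L=[0, 1, 3/2, 13/8]  R=[7/4, 2]  => 27/16
val_7 [BBRBRBB]  L=[0, 1, 3/2, 13/8, 27/16]  R=[7/4, 2]  => 55/32
val_8 [BBRBRBBR]  L=[0, 1, 3/2, 13/8, 27/16]  R=[55/32, 7/4, 2]  => 109/64
val_9 [BBRBRBBRR]  L=[0, 1, 3/2, 13/8, 27/16]  R=[109/64, 55/32, 7/4, 2]  => 217/128
val_10 [BBRBRBBRRR]  L=[0, 1, 3/2, 13/8, 27/16]  R=[217/128, 109/64, 55/32, 7/4, 2]  => 433/256
val_11 [BBRBRBBRRRR]  L=[0, 1, 3/2, 13/8, 27/16]  R=[433/256, 217/128, 109/64, 55/32, 7/4, 2]  => 865/512
val_12 [BBRBRBBRRRRB]  L=[0, 1, 3/2, 13/8, 27/16, 865/512]  R=[433/256, 217/128, 109/64, 55/32, 7/4, 2]  => 1731/1024
val_13 [BBRBRBBRRRRBB]  L=[0, 1, 3/2, 13/8, 27/16, 865/512, 1731/1024]  R=[433/256, 217/128, 109/64, 55/32, 7/4, 2]  => 3463/2048
val_14 [BBRBRBBRRRRBBB]  L=[0, 1, 3/2, 13/8, 27/16, 865/512, 1731/1024, 3463/2048]  R=[433/256, 217/128, 109/64, 55/32, 7/4, 2]  => 6927/4096

6927/4096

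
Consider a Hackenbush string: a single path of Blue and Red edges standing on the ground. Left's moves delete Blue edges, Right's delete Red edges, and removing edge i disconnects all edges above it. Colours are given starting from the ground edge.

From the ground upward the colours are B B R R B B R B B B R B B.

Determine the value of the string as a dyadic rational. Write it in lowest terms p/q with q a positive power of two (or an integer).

2935/2048

g_1 [B]  L=[0]  R=[—]  gives 1
g_2 [BB]  L=[0; 1]  R=[—]  gives 2
g_3 [BBR]  L=[0; 1]  R=[2]  gives 3/2
g_4 [BBRR]  L=[0; 1]  R=[3/2; 2]  gives 5/4
g_5 [BBRRB]  L=[0; 1; 5/4]  R=[3/2; 2]  gives 11/8
g_6 [BBRRBB]  L=[0; 1; 5/4; 11/8]  R=[3/2; 2]  gives 23/16
g_7 [BBRRBBR]  L=[0; 1; 5/4; 11/8]  R=[23/16; 3/2; 2]  gives 45/32
g_8 [BBRRBBRB]  L=[0; 1; 5/4; 11/8; 45/32]  R=[23/16; 3/2; 2]  gives 91/64
g_9 [BBRRBBRBB]  L=[0; 1; 5/4; 11/8; 45/32; 91/64]  R=[23/16; 3/2; 2]  gives 183/128
g_10 [BBRRBBRBBB]  L=[0; 1; 5/4; 11/8; 45/32; 91/64; 183/128]  R=[23/16; 3/2; 2]  gives 367/256
g_11 [BBRRBBRBBBR]  L=[0; 1; 5/4; 11/8; 45/32; 91/64; 183/128]  R=[367/256; 23/16; 3/2; 2]  gives 733/512
g_12 [BBRRBBRBBBRB]  L=[0; 1; 5/4; 11/8; 45/32; 91/64; 183/128; 733/512]  R=[367/256; 23/16; 3/2; 2]  gives 1467/1024
g_13 [BBRRBBRBBBRBB]  L=[0; 1; 5/4; 11/8; 45/32; 91/64; 183/128; 733/512; 1467/1024]  R=[367/256; 23/16; 3/2; 2]  gives 2935/2048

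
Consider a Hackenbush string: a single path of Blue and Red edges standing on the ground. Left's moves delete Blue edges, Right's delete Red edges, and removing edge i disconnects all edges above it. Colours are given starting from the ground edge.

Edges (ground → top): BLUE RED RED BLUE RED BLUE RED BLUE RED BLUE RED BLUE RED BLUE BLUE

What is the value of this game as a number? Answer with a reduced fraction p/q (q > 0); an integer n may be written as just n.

5463/16384

B: Left { 0 }, Right { — } → simplest 1
BR: Left { 0 }, Right { 1 } → simplest 1/2
BRR: Left { 0 }, Right { 1/2, 1 } → simplest 1/4
BRRB: Left { 0, 1/4 }, Right { 1/2, 1 } → simplest 3/8
BRRBR: Left { 0, 1/4 }, Right { 3/8, 1/2, 1 } → simplest 5/16
BRRBRB: Left { 0, 1/4, 5/16 }, Right { 3/8, 1/2, 1 } → simplest 11/32
BRRBRBR: Left { 0, 1/4, 5/16 }, Right { 11/32, 3/8, 1/2, 1 } → simplest 21/64
BRRBRBRB: Left { 0, 1/4, 5/16, 21/64 }, Right { 11/32, 3/8, 1/2, 1 } → simplest 43/128
BRRBRBRBR: Left { 0, 1/4, 5/16, 21/64 }, Right { 43/128, 11/32, 3/8, 1/2, 1 } → simplest 85/256
BRRBRBRBRB: Left { 0, 1/4, 5/16, 21/64, 85/256 }, Right { 43/128, 11/32, 3/8, 1/2, 1 } → simplest 171/512
BRRBRBRBRBR: Left { 0, 1/4, 5/16, 21/64, 85/256 }, Right { 171/512, 43/128, 11/32, 3/8, 1/2, 1 } → simplest 341/1024
BRRBRBRBRBRB: Left { 0, 1/4, 5/16, 21/64, 85/256, 341/1024 }, Right { 171/512, 43/128, 11/32, 3/8, 1/2, 1 } → simplest 683/2048
BRRBRBRBRBRBR: Left { 0, 1/4, 5/16, 21/64, 85/256, 341/1024 }, Right { 683/2048, 171/512, 43/128, 11/32, 3/8, 1/2, 1 } → simplest 1365/4096
BRRBRBRBRBRBRB: Left { 0, 1/4, 5/16, 21/64, 85/256, 341/1024, 1365/4096 }, Right { 683/2048, 171/512, 43/128, 11/32, 3/8, 1/2, 1 } → simplest 2731/8192
BRRBRBRBRBRBRBB: Left { 0, 1/4, 5/16, 21/64, 85/256, 341/1024, 1365/4096, 2731/8192 }, Right { 683/2048, 171/512, 43/128, 11/32, 3/8, 1/2, 1 } → simplest 5463/16384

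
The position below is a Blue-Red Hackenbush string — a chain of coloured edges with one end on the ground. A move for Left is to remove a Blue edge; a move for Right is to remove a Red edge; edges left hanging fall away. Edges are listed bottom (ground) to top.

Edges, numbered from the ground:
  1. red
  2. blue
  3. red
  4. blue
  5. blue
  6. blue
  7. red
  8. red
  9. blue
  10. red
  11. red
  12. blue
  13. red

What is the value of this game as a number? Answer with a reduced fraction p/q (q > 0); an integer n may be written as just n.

edge 1 of 13 (red): { · | 0 } — -1
edge 2 of 13 (blue): { -1 | 0 } — -1/2
edge 3 of 13 (red): { -1 | -1/2; 0 } — -3/4
edge 4 of 13 (blue): { -1; -3/4 | -1/2; 0 } — -5/8
edge 5 of 13 (blue): { -1; -3/4; -5/8 | -1/2; 0 } — -9/16
edge 6 of 13 (blue): { -1; -3/4; -5/8; -9/16 | -1/2; 0 } — -17/32
edge 7 of 13 (red): { -1; -3/4; -5/8; -9/16 | -17/32; -1/2; 0 } — -35/64
edge 8 of 13 (red): { -1; -3/4; -5/8; -9/16 | -35/64; -17/32; -1/2; 0 } — -71/128
edge 9 of 13 (blue): { -1; -3/4; -5/8; -9/16; -71/128 | -35/64; -17/32; -1/2; 0 } — -141/256
edge 10 of 13 (red): { -1; -3/4; -5/8; -9/16; -71/128 | -141/256; -35/64; -17/32; -1/2; 0 } — -283/512
edge 11 of 13 (red): { -1; -3/4; -5/8; -9/16; -71/128 | -283/512; -141/256; -35/64; -17/32; -1/2; 0 } — -567/1024
edge 12 of 13 (blue): { -1; -3/4; -5/8; -9/16; -71/128; -567/1024 | -283/512; -141/256; -35/64; -17/32; -1/2; 0 } — -1133/2048
edge 13 of 13 (red): { -1; -3/4; -5/8; -9/16; -71/128; -567/1024 | -1133/2048; -283/512; -141/256; -35/64; -17/32; -1/2; 0 } — -2267/4096

-2267/4096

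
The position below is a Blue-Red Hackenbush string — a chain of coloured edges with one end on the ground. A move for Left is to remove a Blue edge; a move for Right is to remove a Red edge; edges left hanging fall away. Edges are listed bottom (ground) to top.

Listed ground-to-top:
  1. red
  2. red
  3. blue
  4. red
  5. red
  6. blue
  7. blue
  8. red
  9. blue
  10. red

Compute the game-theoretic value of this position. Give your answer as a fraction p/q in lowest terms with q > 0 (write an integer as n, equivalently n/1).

value(r) = { — | 0 } = -1
value(rr) = { — | -1; 0 } = -2
value(rrb) = { -2 | -1; 0 } = -3/2
value(rrbr) = { -2 | -3/2; -1; 0 } = -7/4
value(rrbrr) = { -2 | -7/4; -3/2; -1; 0 } = -15/8
value(rrbrrb) = { -2; -15/8 | -7/4; -3/2; -1; 0 } = -29/16
value(rrbrrbb) = { -2; -15/8; -29/16 | -7/4; -3/2; -1; 0 } = -57/32
value(rrbrrbbr) = { -2; -15/8; -29/16 | -57/32; -7/4; -3/2; -1; 0 } = -115/64
value(rrbrrbbrb) = { -2; -15/8; -29/16; -115/64 | -57/32; -7/4; -3/2; -1; 0 } = -229/128
value(rrbrrbbrbr) = { -2; -15/8; -29/16; -115/64 | -229/128; -57/32; -7/4; -3/2; -1; 0 } = -459/256

-459/256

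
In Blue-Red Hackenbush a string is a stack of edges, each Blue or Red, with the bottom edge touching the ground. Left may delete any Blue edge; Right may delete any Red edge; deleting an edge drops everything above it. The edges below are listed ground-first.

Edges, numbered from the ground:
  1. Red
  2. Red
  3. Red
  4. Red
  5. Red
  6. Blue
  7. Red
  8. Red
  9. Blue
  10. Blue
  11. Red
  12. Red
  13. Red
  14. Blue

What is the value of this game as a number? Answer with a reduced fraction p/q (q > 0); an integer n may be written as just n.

Build val(s[:k]) for k = 1..14, string s = Red Red Red Red Red Blue Red Red Blue Blue Red Red Red Blue.
step 1: add Red to get R; options L={ none } R={ 0 } => -1
step 2: add Red to get RR; options L={ none } R={ -1 0 } => -2
step 3: add Red to get RRR; options L={ none } R={ -2 -1 0 } => -3
step 4: add Red to get RRRR; options L={ none } R={ -3 -2 -1 0 } => -4
step 5: add Red to get RRRRR; options L={ none } R={ -4 -3 -2 -1 0 } => -5
step 6: add Blue to get RRRRRB; options L={ -5 } R={ -4 -3 -2 -1 0 } => -9/2
step 7: add Red to get RRRRRBR; options L={ -5 } R={ -9/2 -4 -3 -2 -1 0 } => -19/4
step 8: add Red to get RRRRRBRR; options L={ -5 } R={ -19/4 -9/2 -4 -3 -2 -1 0 } => -39/8
step 9: add Blue to get RRRRRBRRB; options L={ -5 -39/8 } R={ -19/4 -9/2 -4 -3 -2 -1 0 } => -77/16
step 10: add Blue to get RRRRRBRRBB; options L={ -5 -39/8 -77/16 } R={ -19/4 -9/2 -4 -3 -2 -1 0 } => -153/32
step 11: add Red to get RRRRRBRRBBR; options L={ -5 -39/8 -77/16 } R={ -153/32 -19/4 -9/2 -4 -3 -2 -1 0 } => -307/64
step 12: add Red to get RRRRRBRRBBRR; options L={ -5 -39/8 -77/16 } R={ -307/64 -153/32 -19/4 -9/2 -4 -3 -2 -1 0 } => -615/128
step 13: add Red to get RRRRRBRRBBRRR; options L={ -5 -39/8 -77/16 } R={ -615/128 -307/64 -153/32 -19/4 -9/2 -4 -3 -2 -1 0 } => -1231/256
step 14: add Blue to get RRRRRBRRBBRRRB; options L={ -5 -39/8 -77/16 -1231/256 } R={ -615/128 -307/64 -153/32 -19/4 -9/2 -4 -3 -2 -1 0 } => -2461/512

-2461/512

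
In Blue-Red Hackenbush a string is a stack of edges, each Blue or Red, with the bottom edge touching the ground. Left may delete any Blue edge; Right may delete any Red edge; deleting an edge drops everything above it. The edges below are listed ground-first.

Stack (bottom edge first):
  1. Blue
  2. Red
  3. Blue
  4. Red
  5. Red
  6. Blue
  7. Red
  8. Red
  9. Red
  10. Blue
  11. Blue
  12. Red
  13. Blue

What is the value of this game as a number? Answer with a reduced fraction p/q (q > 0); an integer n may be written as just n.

2331/4096

B: Left { 0 }, Right { · } gives simplest 1
BR: Left { 0 }, Right { 1 } gives simplest 1/2
BRB: Left { 0 1/2 }, Right { 1 } gives simplest 3/4
BRBR: Left { 0 1/2 }, Right { 3/4 1 } gives simplest 5/8
BRBRR: Left { 0 1/2 }, Right { 5/8 3/4 1 } gives simplest 9/16
BRBRRB: Left { 0 1/2 9/16 }, Right { 5/8 3/4 1 } gives simplest 19/32
BRBRRBR: Left { 0 1/2 9/16 }, Right { 19/32 5/8 3/4 1 } gives simplest 37/64
BRBRRBRR: Left { 0 1/2 9/16 }, Right { 37/64 19/32 5/8 3/4 1 } gives simplest 73/128
BRBRRBRRR: Left { 0 1/2 9/16 }, Right { 73/128 37/64 19/32 5/8 3/4 1 } gives simplest 145/256
BRBRRBRRRB: Left { 0 1/2 9/16 145/256 }, Right { 73/128 37/64 19/32 5/8 3/4 1 } gives simplest 291/512
BRBRRBRRRBB: Left { 0 1/2 9/16 145/256 291/512 }, Right { 73/128 37/64 19/32 5/8 3/4 1 } gives simplest 583/1024
BRBRRBRRRBBR: Left { 0 1/2 9/16 145/256 291/512 }, Right { 583/1024 73/128 37/64 19/32 5/8 3/4 1 } gives simplest 1165/2048
BRBRRBRRRBBRB: Left { 0 1/2 9/16 145/256 291/512 1165/2048 }, Right { 583/1024 73/128 37/64 19/32 5/8 3/4 1 } gives simplest 2331/4096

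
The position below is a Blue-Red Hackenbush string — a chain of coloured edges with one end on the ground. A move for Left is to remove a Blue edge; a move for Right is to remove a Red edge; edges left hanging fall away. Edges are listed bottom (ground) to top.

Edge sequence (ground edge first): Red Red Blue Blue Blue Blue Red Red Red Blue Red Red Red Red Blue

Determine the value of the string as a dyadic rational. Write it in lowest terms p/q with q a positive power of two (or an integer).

-9149/8192

G_1 [R]  L=[]  R=[0]  ⇒ -1
G_2 [RR]  L=[]  R=[-1 0]  ⇒ -2
G_3 [RRB]  L=[-2]  R=[-1 0]  ⇒ -3/2
G_4 [RRBB]  L=[-2 -3/2]  R=[-1 0]  ⇒ -5/4
G_5 [RRBBB]  L=[-2 -3/2 -5/4]  R=[-1 0]  ⇒ -9/8
G_6 [RRBBBB]  L=[-2 -3/2 -5/4 -9/8]  R=[-1 0]  ⇒ -17/16
G_7 [RRBBBBR]  L=[-2 -3/2 -5/4 -9/8]  R=[-17/16 -1 0]  ⇒ -35/32
G_8 [RRBBBBRR]  L=[-2 -3/2 -5/4 -9/8]  R=[-35/32 -17/16 -1 0]  ⇒ -71/64
G_9 [RRBBBBRRR]  L=[-2 -3/2 -5/4 -9/8]  R=[-71/64 -35/32 -17/16 -1 0]  ⇒ -143/128
G_10 [RRBBBBRRRB]  L=[-2 -3/2 -5/4 -9/8 -143/128]  R=[-71/64 -35/32 -17/16 -1 0]  ⇒ -285/256
G_11 [RRBBBBRRRBR]  L=[-2 -3/2 -5/4 -9/8 -143/128]  R=[-285/256 -71/64 -35/32 -17/16 -1 0]  ⇒ -571/512
G_12 [RRBBBBRRRBRR]  L=[-2 -3/2 -5/4 -9/8 -143/128]  R=[-571/512 -285/256 -71/64 -35/32 -17/16 -1 0]  ⇒ -1143/1024
G_13 [RRBBBBRRRBRRR]  L=[-2 -3/2 -5/4 -9/8 -143/128]  R=[-1143/1024 -571/512 -285/256 -71/64 -35/32 -17/16 -1 0]  ⇒ -2287/2048
G_14 [RRBBBBRRRBRRRR]  L=[-2 -3/2 -5/4 -9/8 -143/128]  R=[-2287/2048 -1143/1024 -571/512 -285/256 -71/64 -35/32 -17/16 -1 0]  ⇒ -4575/4096
G_15 [RRBBBBRRRBRRRRB]  L=[-2 -3/2 -5/4 -9/8 -143/128 -4575/4096]  R=[-2287/2048 -1143/1024 -571/512 -285/256 -71/64 -35/32 -17/16 -1 0]  ⇒ -9149/8192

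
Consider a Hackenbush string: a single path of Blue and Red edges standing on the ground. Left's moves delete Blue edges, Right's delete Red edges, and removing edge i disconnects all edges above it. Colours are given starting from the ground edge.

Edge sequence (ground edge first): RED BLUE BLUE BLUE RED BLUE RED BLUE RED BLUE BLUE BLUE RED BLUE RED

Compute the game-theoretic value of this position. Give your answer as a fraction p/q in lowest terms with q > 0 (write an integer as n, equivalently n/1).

-2699/16384

Build G(s[:k]) for k = 1..15, string s = RED BLUE BLUE BLUE RED BLUE RED BLUE RED BLUE BLUE BLUE RED BLUE RED.
edge 1 of 15 (RED): {  | 0 } => -1
edge 2 of 15 (BLUE): { -1 | 0 } => -1/2
edge 3 of 15 (BLUE): { -1,-1/2 | 0 } => -1/4
edge 4 of 15 (BLUE): { -1,-1/2,-1/4 | 0 } => -1/8
edge 5 of 15 (RED): { -1,-1/2,-1/4 | -1/8,0 } => -3/16
edge 6 of 15 (BLUE): { -1,-1/2,-1/4,-3/16 | -1/8,0 } => -5/32
edge 7 of 15 (RED): { -1,-1/2,-1/4,-3/16 | -5/32,-1/8,0 } => -11/64
edge 8 of 15 (BLUE): { -1,-1/2,-1/4,-3/16,-11/64 | -5/32,-1/8,0 } => -21/128
edge 9 of 15 (RED): { -1,-1/2,-1/4,-3/16,-11/64 | -21/128,-5/32,-1/8,0 } => -43/256
edge 10 of 15 (BLUE): { -1,-1/2,-1/4,-3/16,-11/64,-43/256 | -21/128,-5/32,-1/8,0 } => -85/512
edge 11 of 15 (BLUE): { -1,-1/2,-1/4,-3/16,-11/64,-43/256,-85/512 | -21/128,-5/32,-1/8,0 } => -169/1024
edge 12 of 15 (BLUE): { -1,-1/2,-1/4,-3/16,-11/64,-43/256,-85/512,-169/1024 | -21/128,-5/32,-1/8,0 } => -337/2048
edge 13 of 15 (RED): { -1,-1/2,-1/4,-3/16,-11/64,-43/256,-85/512,-169/1024 | -337/2048,-21/128,-5/32,-1/8,0 } => -675/4096
edge 14 of 15 (BLUE): { -1,-1/2,-1/4,-3/16,-11/64,-43/256,-85/512,-169/1024,-675/4096 | -337/2048,-21/128,-5/32,-1/8,0 } => -1349/8192
edge 15 of 15 (RED): { -1,-1/2,-1/4,-3/16,-11/64,-43/256,-85/512,-169/1024,-675/4096 | -1349/8192,-337/2048,-21/128,-5/32,-1/8,0 } => -2699/16384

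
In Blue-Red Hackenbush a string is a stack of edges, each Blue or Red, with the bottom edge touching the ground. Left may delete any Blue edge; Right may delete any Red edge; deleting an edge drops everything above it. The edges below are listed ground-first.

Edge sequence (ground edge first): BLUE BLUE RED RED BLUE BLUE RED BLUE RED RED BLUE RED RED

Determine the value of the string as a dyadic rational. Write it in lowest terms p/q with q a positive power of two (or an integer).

2889/2048

Recurse on prefixes of the 13-edge string BLUE BLUE RED RED BLUE BLUE RED BLUE RED RED BLUE RED RED:
1 of 13 · B · max L 0 · min R +∞ -> 1
2 of 13 · BB · max L 1 · min R +∞ -> 2
3 of 13 · BBR · max L 1 · min R 2 -> 3/2
4 of 13 · BBRR · max L 1 · min R 3/2 -> 5/4
5 of 13 · BBRRB · max L 5/4 · min R 3/2 -> 11/8
6 of 13 · BBRRBB · max L 11/8 · min R 3/2 -> 23/16
7 of 13 · BBRRBBR · max L 11/8 · min R 23/16 -> 45/32
8 of 13 · BBRRBBRB · max L 45/32 · min R 23/16 -> 91/64
9 of 13 · BBRRBBRBR · max L 45/32 · min R 91/64 -> 181/128
10 of 13 · BBRRBBRBRR · max L 45/32 · min R 181/128 -> 361/256
11 of 13 · BBRRBBRBRRB · max L 361/256 · min R 181/128 -> 723/512
12 of 13 · BBRRBBRBRRBR · max L 361/256 · min R 723/512 -> 1445/1024
13 of 13 · BBRRBBRBRRBRR · max L 361/256 · min R 1445/1024 -> 2889/2048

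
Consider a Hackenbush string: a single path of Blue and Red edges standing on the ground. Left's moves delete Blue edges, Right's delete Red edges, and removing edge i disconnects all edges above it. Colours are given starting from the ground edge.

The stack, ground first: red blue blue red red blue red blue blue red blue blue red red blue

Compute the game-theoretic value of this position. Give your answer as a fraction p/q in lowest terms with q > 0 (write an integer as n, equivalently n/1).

Recurse on prefixes of the 15-edge string red blue blue red red blue red blue blue red blue blue red red blue:
value_1 [r]  L=[·]  R=[0]  — -1
value_2 [rb]  L=[-1]  R=[0]  — -1/2
value_3 [rbb]  L=[-1; -1/2]  R=[0]  — -1/4
value_4 [rbbr]  L=[-1; -1/2]  R=[-1/4; 0]  — -3/8
value_5 [rbbrr]  L=[-1; -1/2]  R=[-3/8; -1/4; 0]  — -7/16
value_6 [rbbrrb]  L=[-1; -1/2; -7/16]  R=[-3/8; -1/4; 0]  — -13/32
value_7 [rbbrrbr]  L=[-1; -1/2; -7/16]  R=[-13/32; -3/8; -1/4; 0]  — -27/64
value_8 [rbbrrbrb]  L=[-1; -1/2; -7/16; -27/64]  R=[-13/32; -3/8; -1/4; 0]  — -53/128
value_9 [rbbrrbrbb]  L=[-1; -1/2; -7/16; -27/64; -53/128]  R=[-13/32; -3/8; -1/4; 0]  — -105/256
value_10 [rbbrrbrbbr]  L=[-1; -1/2; -7/16; -27/64; -53/128]  R=[-105/256; -13/32; -3/8; -1/4; 0]  — -211/512
value_11 [rbbrrbrbbrb]  L=[-1; -1/2; -7/16; -27/64; -53/128; -211/512]  R=[-105/256; -13/32; -3/8; -1/4; 0]  — -421/1024
value_12 [rbbrrbrbbrbb]  L=[-1; -1/2; -7/16; -27/64; -53/128; -211/512; -421/1024]  R=[-105/256; -13/32; -3/8; -1/4; 0]  — -841/2048
value_13 [rbbrrbrbbrbbr]  L=[-1; -1/2; -7/16; -27/64; -53/128; -211/512; -421/1024]  R=[-841/2048; -105/256; -13/32; -3/8; -1/4; 0]  — -1683/4096
value_14 [rbbrrbrbbrbbrr]  L=[-1; -1/2; -7/16; -27/64; -53/128; -211/512; -421/1024]  R=[-1683/4096; -841/2048; -105/256; -13/32; -3/8; -1/4; 0]  — -3367/8192
value_15 [rbbrrbrbbrbbrrb]  L=[-1; -1/2; -7/16; -27/64; -53/128; -211/512; -421/1024; -3367/8192]  R=[-1683/4096; -841/2048; -105/256; -13/32; -3/8; -1/4; 0]  — -6733/16384

-6733/16384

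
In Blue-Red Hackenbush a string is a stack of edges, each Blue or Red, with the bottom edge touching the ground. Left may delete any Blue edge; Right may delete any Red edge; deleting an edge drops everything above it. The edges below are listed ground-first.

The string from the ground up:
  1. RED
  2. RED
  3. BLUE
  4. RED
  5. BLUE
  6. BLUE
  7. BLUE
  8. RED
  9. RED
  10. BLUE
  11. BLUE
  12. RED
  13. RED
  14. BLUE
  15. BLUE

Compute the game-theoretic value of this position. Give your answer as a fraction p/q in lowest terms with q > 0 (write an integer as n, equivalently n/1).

-12697/8192

G_1 [R]  L=[∅]  R=[0]  gives -1
G_2 [RR]  L=[∅]  R=[-1,0]  gives -2
G_3 [RRB]  L=[-2]  R=[-1,0]  gives -3/2
G_4 [RRBR]  L=[-2]  R=[-3/2,-1,0]  gives -7/4
G_5 [RRBRB]  L=[-2,-7/4]  R=[-3/2,-1,0]  gives -13/8
G_6 [RRBRBB]  L=[-2,-7/4,-13/8]  R=[-3/2,-1,0]  gives -25/16
G_7 [RRBRBBB]  L=[-2,-7/4,-13/8,-25/16]  R=[-3/2,-1,0]  gives -49/32
G_8 [RRBRBBBR]  L=[-2,-7/4,-13/8,-25/16]  R=[-49/32,-3/2,-1,0]  gives -99/64
G_9 [RRBRBBBRR]  L=[-2,-7/4,-13/8,-25/16]  R=[-99/64,-49/32,-3/2,-1,0]  gives -199/128
G_10 [RRBRBBBRRB]  L=[-2,-7/4,-13/8,-25/16,-199/128]  R=[-99/64,-49/32,-3/2,-1,0]  gives -397/256
G_11 [RRBRBBBRRBB]  L=[-2,-7/4,-13/8,-25/16,-199/128,-397/256]  R=[-99/64,-49/32,-3/2,-1,0]  gives -793/512
G_12 [RRBRBBBRRBBR]  L=[-2,-7/4,-13/8,-25/16,-199/128,-397/256]  R=[-793/512,-99/64,-49/32,-3/2,-1,0]  gives -1587/1024
G_13 [RRBRBBBRRBBRR]  L=[-2,-7/4,-13/8,-25/16,-199/128,-397/256]  R=[-1587/1024,-793/512,-99/64,-49/32,-3/2,-1,0]  gives -3175/2048
G_14 [RRBRBBBRRBBRRB]  L=[-2,-7/4,-13/8,-25/16,-199/128,-397/256,-3175/2048]  R=[-1587/1024,-793/512,-99/64,-49/32,-3/2,-1,0]  gives -6349/4096
G_15 [RRBRBBBRRBBRRBB]  L=[-2,-7/4,-13/8,-25/16,-199/128,-397/256,-3175/2048,-6349/4096]  R=[-1587/1024,-793/512,-99/64,-49/32,-3/2,-1,0]  gives -12697/8192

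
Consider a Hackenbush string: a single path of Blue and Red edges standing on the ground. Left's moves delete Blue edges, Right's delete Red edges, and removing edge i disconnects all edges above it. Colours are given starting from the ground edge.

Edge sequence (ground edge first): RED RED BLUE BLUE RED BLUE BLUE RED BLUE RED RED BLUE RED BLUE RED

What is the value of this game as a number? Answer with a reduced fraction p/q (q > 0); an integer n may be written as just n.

-10603/8192

Build v(s[:k]) for k = 1..15, string s = RED RED BLUE BLUE RED BLUE BLUE RED BLUE RED RED BLUE RED BLUE RED.
1 of 15 · R · max L −∞ · min R 0 so -1
2 of 15 · RR · max L −∞ · min R -1 so -2
3 of 15 · RRB · max L -2 · min R -1 so -3/2
4 of 15 · RRBB · max L -3/2 · min R -1 so -5/4
5 of 15 · RRBBR · max L -3/2 · min R -5/4 so -11/8
6 of 15 · RRBBRB · max L -11/8 · min R -5/4 so -21/16
7 of 15 · RRBBRBB · max L -21/16 · min R -5/4 so -41/32
8 of 15 · RRBBRBBR · max L -21/16 · min R -41/32 so -83/64
9 of 15 · RRBBRBBRB · max L -83/64 · min R -41/32 so -165/128
10 of 15 · RRBBRBBRBR · max L -83/64 · min R -165/128 so -331/256
11 of 15 · RRBBRBBRBRR · max L -83/64 · min R -331/256 so -663/512
12 of 15 · RRBBRBBRBRRB · max L -663/512 · min R -331/256 so -1325/1024
13 of 15 · RRBBRBBRBRRBR · max L -663/512 · min R -1325/1024 so -2651/2048
14 of 15 · RRBBRBBRBRRBRB · max L -2651/2048 · min R -1325/1024 so -5301/4096
15 of 15 · RRBBRBBRBRRBRBR · max L -2651/2048 · min R -5301/4096 so -10603/8192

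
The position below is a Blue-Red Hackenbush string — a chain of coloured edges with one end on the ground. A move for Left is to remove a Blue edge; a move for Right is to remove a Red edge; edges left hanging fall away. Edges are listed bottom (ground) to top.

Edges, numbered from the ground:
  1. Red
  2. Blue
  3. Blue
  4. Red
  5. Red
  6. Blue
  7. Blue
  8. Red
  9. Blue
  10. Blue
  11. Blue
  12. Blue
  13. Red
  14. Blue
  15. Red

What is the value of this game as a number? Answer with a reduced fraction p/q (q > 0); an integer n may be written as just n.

Build v(s[:k]) for k = 1..15, string s = Red Blue Blue Red Red Blue Blue Red Blue Blue Blue Blue Red Blue Red.
edge 1 of 15 (Red): {  | 0 } ⇒ -1
edge 2 of 15 (Blue): { -1 | 0 } ⇒ -1/2
edge 3 of 15 (Blue): { -1; -1/2 | 0 } ⇒ -1/4
edge 4 of 15 (Red): { -1; -1/2 | -1/4; 0 } ⇒ -3/8
edge 5 of 15 (Red): { -1; -1/2 | -3/8; -1/4; 0 } ⇒ -7/16
edge 6 of 15 (Blue): { -1; -1/2; -7/16 | -3/8; -1/4; 0 } ⇒ -13/32
edge 7 of 15 (Blue): { -1; -1/2; -7/16; -13/32 | -3/8; -1/4; 0 } ⇒ -25/64
edge 8 of 15 (Red): { -1; -1/2; -7/16; -13/32 | -25/64; -3/8; -1/4; 0 } ⇒ -51/128
edge 9 of 15 (Blue): { -1; -1/2; -7/16; -13/32; -51/128 | -25/64; -3/8; -1/4; 0 } ⇒ -101/256
edge 10 of 15 (Blue): { -1; -1/2; -7/16; -13/32; -51/128; -101/256 | -25/64; -3/8; -1/4; 0 } ⇒ -201/512
edge 11 of 15 (Blue): { -1; -1/2; -7/16; -13/32; -51/128; -101/256; -201/512 | -25/64; -3/8; -1/4; 0 } ⇒ -401/1024
edge 12 of 15 (Blue): { -1; -1/2; -7/16; -13/32; -51/128; -101/256; -201/512; -401/1024 | -25/64; -3/8; -1/4; 0 } ⇒ -801/2048
edge 13 of 15 (Red): { -1; -1/2; -7/16; -13/32; -51/128; -101/256; -201/512; -401/1024 | -801/2048; -25/64; -3/8; -1/4; 0 } ⇒ -1603/4096
edge 14 of 15 (Blue): { -1; -1/2; -7/16; -13/32; -51/128; -101/256; -201/512; -401/1024; -1603/4096 | -801/2048; -25/64; -3/8; -1/4; 0 } ⇒ -3205/8192
edge 15 of 15 (Red): { -1; -1/2; -7/16; -13/32; -51/128; -101/256; -201/512; -401/1024; -1603/4096 | -3205/8192; -801/2048; -25/64; -3/8; -1/4; 0 } ⇒ -6411/16384

-6411/16384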